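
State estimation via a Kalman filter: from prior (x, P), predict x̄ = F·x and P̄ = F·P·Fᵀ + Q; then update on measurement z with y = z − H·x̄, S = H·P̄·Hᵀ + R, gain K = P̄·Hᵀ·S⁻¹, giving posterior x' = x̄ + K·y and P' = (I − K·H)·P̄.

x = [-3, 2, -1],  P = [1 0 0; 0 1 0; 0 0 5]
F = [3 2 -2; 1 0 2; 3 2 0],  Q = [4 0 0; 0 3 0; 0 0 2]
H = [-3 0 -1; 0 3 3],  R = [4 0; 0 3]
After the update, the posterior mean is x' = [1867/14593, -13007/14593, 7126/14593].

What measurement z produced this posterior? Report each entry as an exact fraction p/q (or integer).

z = [-1, -1]

x̄ = F·x = [-3, -5, -5]
P̄ = F·P·Fᵀ + Q = [37 -17 13; -17 24 3; 13 3 15]
S = H·P̄·Hᵀ + R = [430 -18; -18 408]
K = P̄·Hᵀ·S⁻¹ = [-4234/14593 -616/14593; 3507/29186 5949/29186; -1755/14593 1854/14593]
x' − x̄ = [45646/14593, 59958/14593, 80091/14593] = K·y
y = (KᵀK)⁻¹·Kᵀ·(x' − x̄) = [-15, 29]
z = y + H·x̄ = [-15, 29] + [14, -30] = [-1, -1]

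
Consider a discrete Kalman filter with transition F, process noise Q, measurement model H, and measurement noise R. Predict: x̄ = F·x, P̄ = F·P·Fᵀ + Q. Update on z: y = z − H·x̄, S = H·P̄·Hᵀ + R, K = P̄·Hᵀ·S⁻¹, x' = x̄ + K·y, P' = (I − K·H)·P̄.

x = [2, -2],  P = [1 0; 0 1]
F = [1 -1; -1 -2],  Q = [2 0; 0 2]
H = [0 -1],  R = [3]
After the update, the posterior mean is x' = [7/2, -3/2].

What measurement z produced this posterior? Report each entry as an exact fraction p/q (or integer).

x̄ = F·x = [4, 2]
P̄ = F·P·Fᵀ + Q = [4 1; 1 7]
S = H·P̄·Hᵀ + R = [10]
K = P̄·Hᵀ·S⁻¹ = [-1/10; -7/10]
x' − x̄ = [-1/2, -7/2] = K·y
y = (KᵀK)⁻¹·Kᵀ·(x' − x̄) = [5]
z = y + H·x̄ = [5] + [-2] = [3]

z = [3]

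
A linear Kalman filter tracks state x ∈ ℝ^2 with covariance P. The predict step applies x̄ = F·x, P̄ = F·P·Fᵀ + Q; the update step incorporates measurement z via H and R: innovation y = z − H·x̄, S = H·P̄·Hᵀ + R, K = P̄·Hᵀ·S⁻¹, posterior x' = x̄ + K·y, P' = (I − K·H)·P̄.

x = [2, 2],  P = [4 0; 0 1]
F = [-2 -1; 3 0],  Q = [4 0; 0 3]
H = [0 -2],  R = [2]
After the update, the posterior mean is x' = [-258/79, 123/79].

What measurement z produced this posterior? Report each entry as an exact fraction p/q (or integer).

z = [-3]

x̄ = F·x = [-6, 6]
P̄ = F·P·Fᵀ + Q = [21 -24; -24 39]
S = H·P̄·Hᵀ + R = [158]
K = P̄·Hᵀ·S⁻¹ = [24/79; -39/79]
x' − x̄ = [216/79, -351/79] = K·y
y = (KᵀK)⁻¹·Kᵀ·(x' − x̄) = [9]
z = y + H·x̄ = [9] + [-12] = [-3]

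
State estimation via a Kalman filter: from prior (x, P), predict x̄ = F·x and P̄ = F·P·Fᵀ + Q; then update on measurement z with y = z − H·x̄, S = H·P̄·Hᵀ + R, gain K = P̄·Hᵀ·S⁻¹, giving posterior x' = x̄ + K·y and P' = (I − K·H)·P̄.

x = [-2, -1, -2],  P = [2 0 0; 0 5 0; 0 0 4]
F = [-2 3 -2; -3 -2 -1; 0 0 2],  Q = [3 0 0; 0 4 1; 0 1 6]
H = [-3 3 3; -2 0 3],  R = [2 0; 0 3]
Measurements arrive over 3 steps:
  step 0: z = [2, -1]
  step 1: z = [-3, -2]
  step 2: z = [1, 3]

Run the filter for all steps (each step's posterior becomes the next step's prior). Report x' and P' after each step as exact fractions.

step 0: x' = [41497/22709, 198421/113545, 88958/113545], P' = [294252/22709 100122/22709 192630/22709; 100122/22709 696979/340635 872167/340635; 192630/22709 872167/340635 2002861/340635]
step 1: x' = [312832825973/163548878126, 21765596696/81774439063, 2334522479/3803462282], P' = [863798912457/163548878126 165793827498/81774439063 12393873237/3803462282; 165793827498/81774439063 107817030260/81774439063 1771830292/1901731141; 12393873237/3803462282 1771830292/1901731141 8861363679/3803462282]
step 2: x' = [-5218003190166193/2700198649918160, -2722208118271487/2025148987438620, -24787482896519/93110298273040], P' = [28069303048520793/5400397299836320 2680416913215629/1350099324959080 598406712768399/186220596546080; 2680416913215629/1350099324959080 1314083095161841/1012574493719310 42308991558707/46555149136520; 598406712768399/186220596546080 42308991558707/46555149136520 429368922816933/186220596546080]

step 0: x̄ = F·x = [5, 10, -4]
step 0: P̄ = F·P·Fᵀ + Q = [72 -10 -16; -10 46 -7; -16 -7 22]
step 0: y = z − H·x̄ = [-1, 21]
step 0: S = H·P̄·Hᵀ + R = [1604 867; 867 681]
step 0: K = P̄·Hᵀ·S⁻¹ = [-2250/22709 -3538/22709; 33658/113545 -129053/340635; -7211/113545 76561/340635]
step 0: x' = x̄ + K·y = [41497/22709, 198421/113545, 88958/113545]
step 0: P' = (I − K·H)·P̄ = [294252/22709 100122/22709 192630/22709; 100122/22709 696979/340635 872167/340635; 192630/22709 872167/340635 2002861/340635]
step 1: x̄ = F·x = [2377/113545, -221651/22709, 177916/113545]
step 1: P̄ = F·P·Fᵀ + Q = [27588916/340635 2852343/22709 -14336242/340635; 2852343/22709 5648311/22709 -1632697/22709; -14336242/340635 -1632697/22709 10055254/340635]
step 1: y = z − H·x̄ = [2457513/113545, -756084/113545]
step 1: S = H·P̄·Hᵀ + R = [49697447/113545 -2016851/113545; -2016851/113545 373909759/340635]
step 1: K = P̄·Hᵀ·S⁻¹ = [1087937595/163548878126 -42929392447/163548878126; 27317857977/81774439063 -34340515776/81774439063; 16726539/3803462282 598781521/3803462282]
step 1: x' = x̄ + K·y = [312832825973/163548878126, 21765596696/81774439063, 2334522479/3803462282]
step 1: P' = (I − K·H)·P̄ = [863798912457/163548878126 165793827498/81774439063 12393873237/3803462282; 165793827498/81774439063 107817030260/81774439063 1771830292/1901731141; 12393873237/3803462282 1771830292/1901731141 8861363679/3803462282]
step 2: x̄ = F·x = [-347920502482/81774439063, -562972665650/81774439063, 2334522479/1901731141]
step 2: P̄ = F·P·Fᵀ + Q = [2933307526953/81774439063 3704498955838/81774439063 -31879492080/1901731141; 3704498955838/81774439063 8729070690220/81774439063 -51228573417/1901731141; -31879492080/1901731141 -51228573417/1901731141 29133114204/1901731141]
step 2: y = z − H·x̄ = [425777528776/81774439063, -751671087566/81774439063]
step 2: S = H·P̄·Hᵀ + R = [34742297869709/81774439063 7384181102859/81774439063; 7384181102859/81774439063 39702886535229/81774439063]
step 2: K = P̄·Hᵀ·S⁻¹ = [9238911937941/5400397299836320 -1359074028730291/5400397299836320; 447981953303993/1350099324959080 -1679951560823749/4050297974877240; 297264425043/186220596546080 30431114304667/186220596546080]
step 2: x' = x̄ + K·y = [-5218003190166193/2700198649918160, -2722208118271487/2025148987438620, -24787482896519/93110298273040]
step 2: P' = (I − K·H)·P̄ = [28069303048520793/5400397299836320 2680416913215629/1350099324959080 598406712768399/186220596546080; 2680416913215629/1350099324959080 1314083095161841/1012574493719310 42308991558707/46555149136520; 598406712768399/186220596546080 42308991558707/46555149136520 429368922816933/186220596546080]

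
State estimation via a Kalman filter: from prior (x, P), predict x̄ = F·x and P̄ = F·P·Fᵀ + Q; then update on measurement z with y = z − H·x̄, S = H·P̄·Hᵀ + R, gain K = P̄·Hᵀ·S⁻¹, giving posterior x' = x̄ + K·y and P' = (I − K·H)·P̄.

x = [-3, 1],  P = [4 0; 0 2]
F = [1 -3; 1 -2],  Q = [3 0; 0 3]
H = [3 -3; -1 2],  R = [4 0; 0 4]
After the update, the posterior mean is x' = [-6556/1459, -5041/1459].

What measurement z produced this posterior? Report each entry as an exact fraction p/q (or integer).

z = [-3, -2]

x̄ = F·x = [-6, -5]
P̄ = F·P·Fᵀ + Q = [25 16; 16 15]
S = H·P̄·Hᵀ + R = [76 -21; -21 25]
K = P̄·Hᵀ·S⁻¹ = [822/1459 1099/1459; 369/1459 1127/1459]
x' − x̄ = [2198/1459, 2254/1459] = K·y
y = (KᵀK)⁻¹·Kᵀ·(x' − x̄) = [0, 2]
z = y + H·x̄ = [0, 2] + [-3, -4] = [-3, -2]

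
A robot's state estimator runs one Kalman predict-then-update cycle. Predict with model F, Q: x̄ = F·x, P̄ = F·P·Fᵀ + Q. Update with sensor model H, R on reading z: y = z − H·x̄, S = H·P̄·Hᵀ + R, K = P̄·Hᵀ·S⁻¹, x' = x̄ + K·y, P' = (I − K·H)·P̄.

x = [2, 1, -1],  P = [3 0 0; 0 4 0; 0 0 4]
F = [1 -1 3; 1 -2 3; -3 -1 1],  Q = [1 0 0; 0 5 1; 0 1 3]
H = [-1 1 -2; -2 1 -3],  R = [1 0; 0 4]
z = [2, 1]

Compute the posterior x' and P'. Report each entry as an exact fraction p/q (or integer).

x̄ = F·x = [-2, -3, -8]
P̄ = F·P·Fᵀ + Q = [44 47 7; 47 60 12; 7 12 38]
y = z − H·x̄ = [-13, -24]
S = H·P̄·Hᵀ + R = [143 224; 224 406]
K = P̄·Hᵀ·S⁻¹ = [673/563 -3201/3941; 801/563 -539/563; -203/563 -342/3941]
x' = x̄ + K·y = [7699/3941, 834/563, -4847/3941]
P' = (I − K·H)·P̄ = [26763/3941 1854/563 -9248/3941; 1854/563 4861/563 1103/563; -9248/3941 1103/563 9195/3941]

x' = [7699/3941, 834/563, -4847/3941]
P' = [26763/3941 1854/563 -9248/3941; 1854/563 4861/563 1103/563; -9248/3941 1103/563 9195/3941]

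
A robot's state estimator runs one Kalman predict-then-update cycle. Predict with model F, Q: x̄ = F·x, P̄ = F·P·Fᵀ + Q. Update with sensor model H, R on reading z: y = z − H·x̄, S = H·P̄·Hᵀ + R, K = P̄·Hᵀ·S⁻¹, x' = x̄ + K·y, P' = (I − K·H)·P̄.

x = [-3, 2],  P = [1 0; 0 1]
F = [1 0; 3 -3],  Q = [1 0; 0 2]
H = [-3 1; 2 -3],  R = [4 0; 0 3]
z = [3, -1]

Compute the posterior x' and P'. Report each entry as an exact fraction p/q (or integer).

x̄ = F·x = [-3, -15]
P̄ = F·P·Fᵀ + Q = [2 3; 3 20]
y = z − H·x̄ = [9, -40]
S = H·P̄·Hᵀ + R = [24 -39; -39 155]
K = P̄·Hᵀ·S⁻¹ = [-220/733 -79/733; -401/2199 -289/733]
x' = x̄ + K·y = [-1019/733, -638/733]
P' = (I − K·H)·P̄ = [411/733 353/733; 353/733 1573/2199]

x' = [-1019/733, -638/733]
P' = [411/733 353/733; 353/733 1573/2199]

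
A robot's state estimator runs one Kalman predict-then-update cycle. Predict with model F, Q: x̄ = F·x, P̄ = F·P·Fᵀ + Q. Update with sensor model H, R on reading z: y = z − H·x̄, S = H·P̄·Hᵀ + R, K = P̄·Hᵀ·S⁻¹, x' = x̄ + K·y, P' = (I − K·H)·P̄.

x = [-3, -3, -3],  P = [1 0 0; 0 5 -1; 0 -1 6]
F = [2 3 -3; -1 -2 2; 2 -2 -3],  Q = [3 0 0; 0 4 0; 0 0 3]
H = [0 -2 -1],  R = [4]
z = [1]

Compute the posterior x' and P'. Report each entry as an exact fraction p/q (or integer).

x' = [738/221, -841/221, 1525/221]
P' = [10763/221 -5554/221 10592/221; -5554/221 3761/221 -7146/221; 10592/221 -7146/221 14408/221]

x̄ = F·x = [-6, 3, 9]
P̄ = F·P·Fᵀ + Q = [124 -80 31; -80 57 -20; 31 -20 69]
y = z − H·x̄ = [16]
S = H·P̄·Hᵀ + R = [221]
K = P̄·Hᵀ·S⁻¹ = [129/221; -94/221; -29/221]
x' = x̄ + K·y = [738/221, -841/221, 1525/221]
P' = (I − K·H)·P̄ = [10763/221 -5554/221 10592/221; -5554/221 3761/221 -7146/221; 10592/221 -7146/221 14408/221]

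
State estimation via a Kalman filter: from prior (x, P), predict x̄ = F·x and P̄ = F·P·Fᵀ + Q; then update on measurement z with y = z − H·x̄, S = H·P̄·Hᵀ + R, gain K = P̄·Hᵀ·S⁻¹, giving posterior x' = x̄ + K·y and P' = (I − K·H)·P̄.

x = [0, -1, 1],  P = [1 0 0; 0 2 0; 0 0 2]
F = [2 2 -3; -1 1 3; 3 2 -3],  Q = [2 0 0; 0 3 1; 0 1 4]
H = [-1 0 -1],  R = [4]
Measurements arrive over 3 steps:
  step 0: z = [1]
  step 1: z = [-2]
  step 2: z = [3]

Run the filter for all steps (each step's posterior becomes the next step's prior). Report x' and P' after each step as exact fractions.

step 0: x' = [-119/139, -10/139, -56/139], P' = [352/139 -176/139 -96/139; -176/139 2312/139 48/139; -96/139 48/139 380/139]
step 1: x' = [38339/28639, -28949/57278, 17785/28639], P' = [84260/28639 64789/28639 -29448/28639; 64789/28639 3170983/57278 -67023/28639; -29448/28639 -67023/28639 88080/28639]
step 2: x' = [-13584242/6417863, -4239885/12835726, -5594011/6417863], P' = [57674368/19253589 19075714/6417863 -6732056/6417863; 19075714/6417863 847852265/12835726 -16803642/6417863; -6732056/6417863 -16803642/6417863 19834404/6417863]

step 0: x̄ = F·x = [-5, 2, -5]
step 0: P̄ = F·P·Fᵀ + Q = [32 -16 32; -16 24 -16; 32 -16 39]
step 0: y = z − H·x̄ = [-9]
step 0: S = H·P̄·Hᵀ + R = [139]
step 0: K = P̄·Hᵀ·S⁻¹ = [-64/139; 32/139; -71/139]
step 0: x' = x̄ + K·y = [-119/139, -10/139, -56/139]
step 0: P' = (I − K·H)·P̄ = [352/139 -176/139 -96/139; -176/139 2312/139 48/139; -96/139 48/139 380/139]
step 1: x̄ = F·x = [-90/139, -59/139, -209/139]
step 1: P̄ = F·P·Fᵀ + Q = [13522/139 -220/139 13884/139; -220/139 7717/139 -897/139; 13884/139 -897/139 15432/139]
step 1: y = z − H·x̄ = [-577/139]
step 1: S = H·P̄·Hᵀ + R = [57278/139]
step 1: K = P̄·Hᵀ·S⁻¹ = [-13703/28639; 1117/57278; -14658/28639]
step 1: x' = x̄ + K·y = [38339/28639, -28949/57278, 17785/28639]
step 1: P' = (I − K·H)·P̄ = [84260/28639 64789/28639 -29448/28639; 64789/28639 3170983/57278 -67023/28639; -29448/28639 -67023/28639 88080/28639]
step 2: x̄ = F·x = [-5626/28639, 1083/57278, 32713/28639]
step 2: P̄ = F·P·Fᵀ + Q = [9204968/28639 1743642/28639 9534132/28639; 1743642/28639 4386721/57278 1664466/28639; 9534132/28639 1664466/28639 10119390/28639]
step 2: y = z − H·x̄ = [113004/28639]
step 2: S = H·P̄·Hᵀ + R = [38507178/28639]
step 2: K = P̄·Hᵀ·S⁻¹ = [-9369550/19253589; -568018/6417863; -3275587/6417863]
step 2: x' = x̄ + K·y = [-13584242/6417863, -4239885/12835726, -5594011/6417863]
step 2: P' = (I − K·H)·P̄ = [57674368/19253589 19075714/6417863 -6732056/6417863; 19075714/6417863 847852265/12835726 -16803642/6417863; -6732056/6417863 -16803642/6417863 19834404/6417863]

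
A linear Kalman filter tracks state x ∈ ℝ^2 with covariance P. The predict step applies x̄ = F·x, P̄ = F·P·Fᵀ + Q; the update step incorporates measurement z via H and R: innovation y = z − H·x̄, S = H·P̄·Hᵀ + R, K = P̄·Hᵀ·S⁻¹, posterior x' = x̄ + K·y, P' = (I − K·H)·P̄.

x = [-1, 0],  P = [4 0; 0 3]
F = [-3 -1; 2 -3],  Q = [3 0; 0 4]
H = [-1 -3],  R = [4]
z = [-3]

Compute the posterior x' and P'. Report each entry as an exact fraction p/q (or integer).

x' = [1119/379, -2/379]
P' = [15909/379 -5307/379; -5307/379 1937/379]

x̄ = F·x = [3, -2]
P̄ = F·P·Fᵀ + Q = [42 -15; -15 47]
y = z − H·x̄ = [-6]
S = H·P̄·Hᵀ + R = [379]
K = P̄·Hᵀ·S⁻¹ = [3/379; -126/379]
x' = x̄ + K·y = [1119/379, -2/379]
P' = (I − K·H)·P̄ = [15909/379 -5307/379; -5307/379 1937/379]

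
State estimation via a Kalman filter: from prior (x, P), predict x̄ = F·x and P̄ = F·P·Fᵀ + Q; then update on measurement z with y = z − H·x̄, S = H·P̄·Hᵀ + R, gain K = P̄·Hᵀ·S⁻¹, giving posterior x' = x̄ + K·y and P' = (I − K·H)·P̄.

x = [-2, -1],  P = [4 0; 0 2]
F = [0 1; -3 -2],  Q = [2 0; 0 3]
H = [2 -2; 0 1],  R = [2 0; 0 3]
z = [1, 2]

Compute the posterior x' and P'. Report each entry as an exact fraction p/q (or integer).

x̄ = F·x = [-1, 8]
P̄ = F·P·Fᵀ + Q = [4 -4; -4 47]
y = z − H·x̄ = [19, -6]
S = H·P̄·Hᵀ + R = [238 -102; -102 50]
K = P̄·Hᵀ·S⁻¹ = [49/187 5/11; -9/44 23/44]
x' = x̄ + K·y = [234/187, 43/44]
P' = (I − K·H)·P̄ = [304/187 15/11; 15/11 69/44]

x' = [234/187, 43/44]
P' = [304/187 15/11; 15/11 69/44]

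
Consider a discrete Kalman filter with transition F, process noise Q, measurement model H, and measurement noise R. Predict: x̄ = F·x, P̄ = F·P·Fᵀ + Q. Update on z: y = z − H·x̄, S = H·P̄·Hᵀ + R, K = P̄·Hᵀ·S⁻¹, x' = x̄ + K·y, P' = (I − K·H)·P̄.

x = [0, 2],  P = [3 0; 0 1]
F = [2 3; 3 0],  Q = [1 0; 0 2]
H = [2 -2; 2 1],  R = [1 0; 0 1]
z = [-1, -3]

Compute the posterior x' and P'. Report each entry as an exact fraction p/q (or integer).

x' = [-6361/5777, -8225/11554]
P' = [796/5777 323/5777; 323/5777 2541/11554]

x̄ = F·x = [6, 0]
P̄ = F·P·Fᵀ + Q = [22 18; 18 29]
y = z − H·x̄ = [-13, -15]
S = H·P̄·Hᵀ + R = [61 -6; -6 190]
K = P̄·Hᵀ·S⁻¹ = [946/5777 1915/5777; -1895/5777 3833/11554]
x' = x̄ + K·y = [-6361/5777, -8225/11554]
P' = (I − K·H)·P̄ = [796/5777 323/5777; 323/5777 2541/11554]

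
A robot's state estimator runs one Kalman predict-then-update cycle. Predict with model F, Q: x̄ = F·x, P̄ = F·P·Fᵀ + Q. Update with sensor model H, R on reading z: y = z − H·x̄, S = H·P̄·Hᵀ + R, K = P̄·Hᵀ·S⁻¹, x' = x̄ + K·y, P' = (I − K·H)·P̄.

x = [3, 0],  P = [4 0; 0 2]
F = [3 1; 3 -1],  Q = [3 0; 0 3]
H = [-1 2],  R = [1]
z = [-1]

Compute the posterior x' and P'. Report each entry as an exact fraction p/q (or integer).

x' = [36/7, 15/7]
P' = [2141/70 542/35; 542/35 283/35]

x̄ = F·x = [9, 9]
P̄ = F·P·Fᵀ + Q = [41 34; 34 41]
y = z − H·x̄ = [-10]
S = H·P̄·Hᵀ + R = [70]
K = P̄·Hᵀ·S⁻¹ = [27/70; 24/35]
x' = x̄ + K·y = [36/7, 15/7]
P' = (I − K·H)·P̄ = [2141/70 542/35; 542/35 283/35]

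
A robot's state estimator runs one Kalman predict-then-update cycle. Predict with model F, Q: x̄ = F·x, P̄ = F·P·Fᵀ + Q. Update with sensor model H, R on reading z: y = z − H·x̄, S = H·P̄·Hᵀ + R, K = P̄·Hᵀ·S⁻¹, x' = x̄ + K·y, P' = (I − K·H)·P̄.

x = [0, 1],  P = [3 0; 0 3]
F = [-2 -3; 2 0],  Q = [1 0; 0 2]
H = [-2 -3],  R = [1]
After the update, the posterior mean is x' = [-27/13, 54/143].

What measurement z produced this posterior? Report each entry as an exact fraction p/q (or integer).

x̄ = F·x = [-3, 0]
P̄ = F·P·Fᵀ + Q = [40 -12; -12 14]
S = H·P̄·Hᵀ + R = [143]
K = P̄·Hᵀ·S⁻¹ = [-4/13; -18/143]
x' − x̄ = [12/13, 54/143] = K·y
y = (KᵀK)⁻¹·Kᵀ·(x' − x̄) = [-3]
z = y + H·x̄ = [-3] + [6] = [3]

z = [3]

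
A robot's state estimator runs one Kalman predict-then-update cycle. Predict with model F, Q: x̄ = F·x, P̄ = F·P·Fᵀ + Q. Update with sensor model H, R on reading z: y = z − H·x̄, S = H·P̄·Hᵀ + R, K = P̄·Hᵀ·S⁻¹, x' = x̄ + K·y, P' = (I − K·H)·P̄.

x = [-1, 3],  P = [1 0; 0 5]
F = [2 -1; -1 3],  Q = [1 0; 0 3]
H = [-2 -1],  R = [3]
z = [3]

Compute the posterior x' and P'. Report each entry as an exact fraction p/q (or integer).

x̄ = F·x = [-5, 10]
P̄ = F·P·Fᵀ + Q = [10 -17; -17 49]
y = z − H·x̄ = [3]
S = H·P̄·Hᵀ + R = [24]
K = P̄·Hᵀ·S⁻¹ = [-1/8; -5/8]
x' = x̄ + K·y = [-43/8, 65/8]
P' = (I − K·H)·P̄ = [77/8 -151/8; -151/8 317/8]

x' = [-43/8, 65/8]
P' = [77/8 -151/8; -151/8 317/8]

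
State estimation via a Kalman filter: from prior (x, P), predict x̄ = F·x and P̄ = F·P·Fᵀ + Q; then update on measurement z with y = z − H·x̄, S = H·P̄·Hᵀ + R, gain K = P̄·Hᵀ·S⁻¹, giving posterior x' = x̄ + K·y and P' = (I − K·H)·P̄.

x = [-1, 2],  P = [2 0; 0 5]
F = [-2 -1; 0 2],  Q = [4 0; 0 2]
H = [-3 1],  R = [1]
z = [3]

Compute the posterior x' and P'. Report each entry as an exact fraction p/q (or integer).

x' = [61/236, 223/59]
P' = [291/236 203/59; 203/59 622/59]

x̄ = F·x = [0, 4]
P̄ = F·P·Fᵀ + Q = [17 -10; -10 22]
y = z − H·x̄ = [-1]
S = H·P̄·Hᵀ + R = [236]
K = P̄·Hᵀ·S⁻¹ = [-61/236; 13/59]
x' = x̄ + K·y = [61/236, 223/59]
P' = (I − K·H)·P̄ = [291/236 203/59; 203/59 622/59]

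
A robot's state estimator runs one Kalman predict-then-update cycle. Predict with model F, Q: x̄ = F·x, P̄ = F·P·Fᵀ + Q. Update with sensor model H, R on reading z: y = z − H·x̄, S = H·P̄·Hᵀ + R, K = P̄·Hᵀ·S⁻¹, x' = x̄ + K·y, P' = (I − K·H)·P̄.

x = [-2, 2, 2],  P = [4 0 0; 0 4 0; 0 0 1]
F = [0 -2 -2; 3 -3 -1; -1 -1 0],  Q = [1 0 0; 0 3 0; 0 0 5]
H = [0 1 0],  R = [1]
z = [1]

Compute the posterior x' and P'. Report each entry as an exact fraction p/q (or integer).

x̄ = F·x = [-8, -14, 0]
P̄ = F·P·Fᵀ + Q = [21 26 8; 26 76 0; 8 0 13]
y = z − H·x̄ = [15]
S = H·P̄·Hᵀ + R = [77]
K = P̄·Hᵀ·S⁻¹ = [26/77; 76/77; 0]
x' = x̄ + K·y = [-226/77, 62/77, 0]
P' = (I − K·H)·P̄ = [941/77 26/77 8; 26/77 76/77 0; 8 0 13]

x' = [-226/77, 62/77, 0]
P' = [941/77 26/77 8; 26/77 76/77 0; 8 0 13]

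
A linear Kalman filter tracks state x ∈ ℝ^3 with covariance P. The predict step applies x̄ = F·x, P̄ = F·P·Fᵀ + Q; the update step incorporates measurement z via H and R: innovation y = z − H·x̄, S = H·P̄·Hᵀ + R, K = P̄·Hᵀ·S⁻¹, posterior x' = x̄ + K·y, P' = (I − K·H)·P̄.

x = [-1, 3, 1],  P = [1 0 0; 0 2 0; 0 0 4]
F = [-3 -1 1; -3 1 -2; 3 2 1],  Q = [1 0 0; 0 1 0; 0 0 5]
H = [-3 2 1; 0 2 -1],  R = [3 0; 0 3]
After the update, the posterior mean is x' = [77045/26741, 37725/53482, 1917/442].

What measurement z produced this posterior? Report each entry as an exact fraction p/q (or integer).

x̄ = F·x = [1, 4, 4]
P̄ = F·P·Fᵀ + Q = [16 -1 -9; -1 28 -13; -9 -13 26]
S = H·P̄·Hᵀ + R = [299 65; 65 193]
K = P̄·Hᵀ·S⁻¹ = [-5921/26741 228/2057; 4393/53482 1357/4114; 71/442 -11/34]
x' − x̄ = [50304/26741, -176203/53482, 149/442] = K·y
y = (KᵀK)⁻¹·Kᵀ·(x' − x̄) = [-12, -7]
z = y + H·x̄ = [-12, -7] + [9, 4] = [-3, -3]

z = [-3, -3]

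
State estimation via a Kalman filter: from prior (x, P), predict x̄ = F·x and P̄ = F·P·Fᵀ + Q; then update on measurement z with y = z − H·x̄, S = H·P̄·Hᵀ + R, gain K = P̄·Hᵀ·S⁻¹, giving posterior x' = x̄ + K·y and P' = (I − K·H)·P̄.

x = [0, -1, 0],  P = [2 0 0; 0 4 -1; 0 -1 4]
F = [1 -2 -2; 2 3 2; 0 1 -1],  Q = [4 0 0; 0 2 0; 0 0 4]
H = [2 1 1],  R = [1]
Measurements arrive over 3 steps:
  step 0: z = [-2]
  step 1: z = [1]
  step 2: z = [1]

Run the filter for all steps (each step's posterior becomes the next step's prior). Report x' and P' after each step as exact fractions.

step 0: x̄ = F·x = [2, -3, -1]
step 0: P̄ = F·P·Fᵀ + Q = [30 -26 0; -26 50 5; 0 5 14]
step 0: y = z − H·x̄ = [-2]
step 0: S = H·P̄·Hᵀ + R = [91]
step 0: K = P̄·Hᵀ·S⁻¹ = [34/91; 3/91; 19/91]
step 0: x' = x̄ + K·y = [114/91, -279/91, -129/91]
step 0: P' = (I − K·H)·P̄ = [1574/91 -2468/91 -646/91; -2468/91 4541/91 398/91; -646/91 398/91 913/91]
step 1: x̄ = F·x = [930/91, -867/91, -150/91]
step 1: P̄ = F·P·Fᵀ + Q = [39394/91 -27970/91 -9078/91; -27970/91 20991/91 7755/91; -9078/91 7755/91 5022/91]
step 1: y = z − H·x̄ = [-752/91]
step 1: S = H·P̄·Hᵀ + R = [50998/91]
step 1: K = P̄·Hᵀ·S⁻¹ = [20870/25499; -13597/25499; -5379/50998]
step 1: x' = x̄ + K·y = [88130/25499, -130579/25499, -19806/25499]
step 1: P' = (I − K·H)·P̄ = [1465866/25499 -1600750/25499 -1310112/25499; -1600750/25499 1818601/25499 1369302/25499; -1310112/25499 1369302/25499 2496465/50998]
step 2: x̄ = F·x = [388900/25499, -255089/25499, -110773/25499]
step 2: P̄ = F·P·Fᵀ + Q = [36433060/25499 -22444850/25499 -1431375/25499; -22444850/25499 14016529/25499 1008760/25499; -1431375/25499 1008760/25499 860451/50998]
step 2: y = z − H·x̄ = [-386439/25499]
step 2: S = H·P̄·Hᵀ + R = [133434227/50998]
step 2: K = P̄·Hᵀ·S⁻¹ = [97979790/133434227; -59728822/133434227; -2847529/133434227]
step 2: x' = x̄ + K·y = [550192510/133434227, -429666155/133434227, -536511760/133434227]
step 2: P' = (I − K·H)·P̄ = [2407842430/133434227 -2698242740/133434227 -2019462330/133434227; -2698242740/133434227 3393020259/133434227 1943736399/133434227; -2019462330/133434227 1943736399/133434227 2092340732/133434227]

step 0: x' = [114/91, -279/91, -129/91], P' = [1574/91 -2468/91 -646/91; -2468/91 4541/91 398/91; -646/91 398/91 913/91]
step 1: x' = [88130/25499, -130579/25499, -19806/25499], P' = [1465866/25499 -1600750/25499 -1310112/25499; -1600750/25499 1818601/25499 1369302/25499; -1310112/25499 1369302/25499 2496465/50998]
step 2: x' = [550192510/133434227, -429666155/133434227, -536511760/133434227], P' = [2407842430/133434227 -2698242740/133434227 -2019462330/133434227; -2698242740/133434227 3393020259/133434227 1943736399/133434227; -2019462330/133434227 1943736399/133434227 2092340732/133434227]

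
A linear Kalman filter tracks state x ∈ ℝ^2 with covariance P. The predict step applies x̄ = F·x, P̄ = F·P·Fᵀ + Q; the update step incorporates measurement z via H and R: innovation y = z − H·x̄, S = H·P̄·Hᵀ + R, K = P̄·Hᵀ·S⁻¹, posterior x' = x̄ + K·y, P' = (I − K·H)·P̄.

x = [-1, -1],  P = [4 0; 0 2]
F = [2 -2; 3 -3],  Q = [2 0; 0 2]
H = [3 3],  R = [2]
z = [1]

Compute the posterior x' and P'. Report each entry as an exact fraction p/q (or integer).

x' = [93/694, 69/347]
P' = [373/347 -342/347; -342/347 388/347]

x̄ = F·x = [0, 0]
P̄ = F·P·Fᵀ + Q = [26 36; 36 56]
y = z − H·x̄ = [1]
S = H·P̄·Hᵀ + R = [1388]
K = P̄·Hᵀ·S⁻¹ = [93/694; 69/347]
x' = x̄ + K·y = [93/694, 69/347]
P' = (I − K·H)·P̄ = [373/347 -342/347; -342/347 388/347]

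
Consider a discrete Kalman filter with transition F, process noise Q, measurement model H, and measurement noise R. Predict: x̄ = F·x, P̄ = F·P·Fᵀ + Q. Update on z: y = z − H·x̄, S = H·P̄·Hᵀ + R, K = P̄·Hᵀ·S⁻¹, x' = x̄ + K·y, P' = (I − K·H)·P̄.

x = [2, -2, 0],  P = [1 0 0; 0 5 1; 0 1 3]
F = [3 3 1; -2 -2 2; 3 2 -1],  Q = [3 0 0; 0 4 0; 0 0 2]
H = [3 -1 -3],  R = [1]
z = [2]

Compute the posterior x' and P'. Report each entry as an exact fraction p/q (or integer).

x̄ = F·x = [0, 0, 2]
P̄ = F·P·Fᵀ + Q = [66 -26 35; -26 32 -26; 35 -26 30]
y = z − H·x̄ = [8]
S = H·P̄·Hᵀ + R = [267]
K = P̄·Hᵀ·S⁻¹ = [119/267; -32/267; 41/267]
x' = x̄ + K·y = [952/267, -256/267, 862/267]
P' = (I − K·H)·P̄ = [3461/267 -3134/267 4466/267; -3134/267 7520/267 -5630/267; 4466/267 -5630/267 6329/267]

x' = [952/267, -256/267, 862/267]
P' = [3461/267 -3134/267 4466/267; -3134/267 7520/267 -5630/267; 4466/267 -5630/267 6329/267]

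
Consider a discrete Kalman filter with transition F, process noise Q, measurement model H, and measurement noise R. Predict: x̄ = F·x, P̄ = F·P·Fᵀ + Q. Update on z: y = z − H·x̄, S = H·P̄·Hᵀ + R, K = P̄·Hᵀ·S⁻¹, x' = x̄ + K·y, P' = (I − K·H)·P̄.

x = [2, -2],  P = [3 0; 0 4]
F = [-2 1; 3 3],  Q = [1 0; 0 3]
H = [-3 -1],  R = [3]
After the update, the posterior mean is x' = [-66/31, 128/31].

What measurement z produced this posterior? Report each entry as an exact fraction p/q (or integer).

z = [2]

x̄ = F·x = [-6, 0]
P̄ = F·P·Fᵀ + Q = [17 -6; -6 66]
S = H·P̄·Hᵀ + R = [186]
K = P̄·Hᵀ·S⁻¹ = [-15/62; -8/31]
x' − x̄ = [120/31, 128/31] = K·y
y = (KᵀK)⁻¹·Kᵀ·(x' − x̄) = [-16]
z = y + H·x̄ = [-16] + [18] = [2]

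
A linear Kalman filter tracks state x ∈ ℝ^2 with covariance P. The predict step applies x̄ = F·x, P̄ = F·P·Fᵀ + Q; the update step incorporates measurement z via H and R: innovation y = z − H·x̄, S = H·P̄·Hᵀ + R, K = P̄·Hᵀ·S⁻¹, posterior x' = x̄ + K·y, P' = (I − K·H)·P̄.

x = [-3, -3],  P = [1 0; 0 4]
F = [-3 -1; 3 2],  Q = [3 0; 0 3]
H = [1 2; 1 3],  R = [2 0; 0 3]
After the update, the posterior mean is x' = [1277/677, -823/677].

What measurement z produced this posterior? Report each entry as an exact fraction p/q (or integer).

x̄ = F·x = [12, -15]
P̄ = F·P·Fᵀ + Q = [16 -17; -17 28]
S = H·P̄·Hᵀ + R = [62 99; 99 169]
K = P̄·Hᵀ·S⁻¹ = [423/677 -388/677; -42/677 293/677]
x' − x̄ = [-6847/677, 9332/677] = K·y
y = (KᵀK)⁻¹·Kᵀ·(x' − x̄) = [15, 34]
z = y + H·x̄ = [15, 34] + [-18, -33] = [-3, 1]

z = [-3, 1]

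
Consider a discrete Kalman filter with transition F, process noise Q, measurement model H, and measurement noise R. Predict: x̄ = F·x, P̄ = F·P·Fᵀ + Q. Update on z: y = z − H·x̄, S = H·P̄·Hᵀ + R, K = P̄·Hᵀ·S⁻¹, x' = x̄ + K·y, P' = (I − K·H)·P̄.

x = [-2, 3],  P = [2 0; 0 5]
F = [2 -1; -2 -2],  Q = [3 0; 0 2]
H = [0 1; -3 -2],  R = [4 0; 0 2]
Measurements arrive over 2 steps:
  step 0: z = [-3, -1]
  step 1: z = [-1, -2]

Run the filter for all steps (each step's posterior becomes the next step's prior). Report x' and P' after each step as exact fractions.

step 0: x̄ = F·x = [-7, -2]
step 0: P̄ = F·P·Fᵀ + Q = [16 2; 2 30]
step 0: y = z − H·x̄ = [-1, -26]
step 0: S = H·P̄·Hᵀ + R = [34 -66; -66 290]
step 0: K = P̄·Hᵀ·S⁻¹ = [-713/1376 -409/1376; 543/688 -33/688]
step 0: x' = x̄ + K·y = [1715/1376, -1061/688]
step 0: P' = (I − K·H)·P̄ = [1087/688 -713/344; -713/344 543/172]
step 1: x̄ = F·x = [347/86, 407/688]
step 1: P̄ = F·P·Fᵀ + Q = [893/43 178/43; 178/43 751/172]
step 1: y = z − H·x̄ = [-1095/688, 3883/344]
step 1: S = H·P̄·Hᵀ + R = [1439/172 -1819/86; -1819/86 11010/43]
step 1: K = P̄·Hᵀ·S⁻¹ = [-74470/291503 -86507/291503; 115343/291503 -14552/291503]
step 1: x' = x̄ + K·y = [318232/291503, -175392/291503]
step 1: P' = (I − K·H)·P̄ = [256258/291503 -297880/291503; -297880/291503 461372/291503]

step 0: x' = [1715/1376, -1061/688], P' = [1087/688 -713/344; -713/344 543/172]
step 1: x' = [318232/291503, -175392/291503], P' = [256258/291503 -297880/291503; -297880/291503 461372/291503]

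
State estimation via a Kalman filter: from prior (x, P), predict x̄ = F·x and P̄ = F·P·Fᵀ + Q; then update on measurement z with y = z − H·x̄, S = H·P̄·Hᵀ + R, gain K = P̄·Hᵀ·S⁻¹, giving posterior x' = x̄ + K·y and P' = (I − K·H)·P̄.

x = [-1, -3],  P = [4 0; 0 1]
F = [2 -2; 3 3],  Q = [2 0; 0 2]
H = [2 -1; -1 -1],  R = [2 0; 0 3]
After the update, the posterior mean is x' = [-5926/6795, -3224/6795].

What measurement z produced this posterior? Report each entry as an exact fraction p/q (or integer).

z = [-2, 1]

x̄ = F·x = [4, -12]
P̄ = F·P·Fᵀ + Q = [22 18; 18 47]
S = H·P̄·Hᵀ + R = [65 -15; -15 108]
K = P̄·Hᵀ·S⁻¹ = [736/2265 -442/1359; -721/2265 -878/1359]
x' − x̄ = [-33106/6795, 78316/6795] = K·y
y = (KᵀK)⁻¹·Kᵀ·(x' − x̄) = [-22, -7]
z = y + H·x̄ = [-22, -7] + [20, 8] = [-2, 1]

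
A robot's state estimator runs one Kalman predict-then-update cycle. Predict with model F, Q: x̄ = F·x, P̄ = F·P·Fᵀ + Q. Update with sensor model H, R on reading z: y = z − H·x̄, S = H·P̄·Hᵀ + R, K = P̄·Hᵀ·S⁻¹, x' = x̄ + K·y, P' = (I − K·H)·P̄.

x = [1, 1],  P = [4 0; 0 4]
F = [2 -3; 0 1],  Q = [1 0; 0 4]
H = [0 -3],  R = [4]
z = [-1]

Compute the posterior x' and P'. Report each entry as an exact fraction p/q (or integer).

x' = [-1/19, 7/19]
P' = [683/19 -12/19; -12/19 8/19]

x̄ = F·x = [-1, 1]
P̄ = F·P·Fᵀ + Q = [53 -12; -12 8]
y = z − H·x̄ = [2]
S = H·P̄·Hᵀ + R = [76]
K = P̄·Hᵀ·S⁻¹ = [9/19; -6/19]
x' = x̄ + K·y = [-1/19, 7/19]
P' = (I − K·H)·P̄ = [683/19 -12/19; -12/19 8/19]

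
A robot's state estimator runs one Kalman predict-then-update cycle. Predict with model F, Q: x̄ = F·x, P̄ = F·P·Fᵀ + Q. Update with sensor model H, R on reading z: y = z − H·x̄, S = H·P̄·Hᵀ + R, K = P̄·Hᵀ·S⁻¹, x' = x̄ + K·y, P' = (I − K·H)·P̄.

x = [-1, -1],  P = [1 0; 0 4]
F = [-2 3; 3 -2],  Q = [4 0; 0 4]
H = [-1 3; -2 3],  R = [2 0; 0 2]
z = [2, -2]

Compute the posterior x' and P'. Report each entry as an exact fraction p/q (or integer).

x̄ = F·x = [-1, -1]
P̄ = F·P·Fᵀ + Q = [44 -30; -30 29]
y = z − H·x̄ = [4, -1]
S = H·P̄·Hᵀ + R = [487 619; 619 799]
K = P̄·Hᵀ·S⁻¹ = [779/1488 -935/1488; 415/992 -139/992]
x' = x̄ + K·y = [2563/1488, 807/992]
P' = (I − K·H)·P̄ = [857/372 277/248; 277/248 323/496]

x' = [2563/1488, 807/992]
P' = [857/372 277/248; 277/248 323/496]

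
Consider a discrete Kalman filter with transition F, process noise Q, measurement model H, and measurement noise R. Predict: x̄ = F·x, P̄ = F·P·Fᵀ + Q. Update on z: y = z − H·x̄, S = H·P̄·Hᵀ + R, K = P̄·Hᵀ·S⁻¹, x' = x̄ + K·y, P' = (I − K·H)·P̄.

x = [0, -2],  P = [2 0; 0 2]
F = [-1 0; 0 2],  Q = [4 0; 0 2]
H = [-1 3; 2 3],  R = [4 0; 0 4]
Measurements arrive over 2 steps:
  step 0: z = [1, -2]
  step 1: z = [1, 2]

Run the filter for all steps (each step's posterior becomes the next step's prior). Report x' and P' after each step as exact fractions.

step 0: x̄ = F·x = [0, -4]
step 0: P̄ = F·P·Fᵀ + Q = [6 0; 0 10]
step 0: y = z − H·x̄ = [13, 10]
step 0: S = H·P̄·Hᵀ + R = [100 78; 78 118]
step 0: K = P̄·Hᵀ·S⁻¹ = [-411/1429 417/1429; 300/1429 165/1429]
step 0: x' = x̄ + K·y = [-1173/1429, -166/1429]
step 0: P' = (I − K·H)·P̄ = [1104/1429 -180/1429; -180/1429 340/1429]
step 1: x̄ = F·x = [1173/1429, -332/1429]
step 1: P̄ = F·P·Fᵀ + Q = [6820/1429 360/1429; 360/1429 4218/1429]
step 1: y = z − H·x̄ = [3598/1429, 1508/1429]
step 1: S = H·P̄·Hᵀ + R = [48338/1429 25402/1429; 25402/1429 75278/1429]
step 1: K = P̄·Hᵀ·S⁻¹ = [-14101/52371 14999/52371; 5693/29095 3248/29095]
step 1: x' = x̄ + K·y = [7771/17457, 11002/29095]
step 1: P' = (I − K·H)·P̄ = [38800/52371 -652/5819; -652/5819 6504/29095]

step 0: x' = [-1173/1429, -166/1429], P' = [1104/1429 -180/1429; -180/1429 340/1429]
step 1: x' = [7771/17457, 11002/29095], P' = [38800/52371 -652/5819; -652/5819 6504/29095]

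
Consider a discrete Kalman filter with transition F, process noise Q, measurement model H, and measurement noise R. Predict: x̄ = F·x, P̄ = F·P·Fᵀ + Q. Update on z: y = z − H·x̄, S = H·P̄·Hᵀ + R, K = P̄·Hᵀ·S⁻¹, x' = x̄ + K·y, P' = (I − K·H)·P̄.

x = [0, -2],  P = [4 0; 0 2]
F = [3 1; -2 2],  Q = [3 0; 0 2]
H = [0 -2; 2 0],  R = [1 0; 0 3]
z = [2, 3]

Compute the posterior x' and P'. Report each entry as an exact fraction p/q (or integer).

x' = [2976/2227, -11916/11135]
P' = [1623/2227 -12/2227; -12/2227 2742/11135]

x̄ = F·x = [-2, -4]
P̄ = F·P·Fᵀ + Q = [41 -20; -20 26]
y = z − H·x̄ = [-6, 7]
S = H·P̄·Hᵀ + R = [105 80; 80 167]
K = P̄·Hᵀ·S⁻¹ = [24/2227 1082/2227; -5484/11135 -8/2227]
x' = x̄ + K·y = [2976/2227, -11916/11135]
P' = (I − K·H)·P̄ = [1623/2227 -12/2227; -12/2227 2742/11135]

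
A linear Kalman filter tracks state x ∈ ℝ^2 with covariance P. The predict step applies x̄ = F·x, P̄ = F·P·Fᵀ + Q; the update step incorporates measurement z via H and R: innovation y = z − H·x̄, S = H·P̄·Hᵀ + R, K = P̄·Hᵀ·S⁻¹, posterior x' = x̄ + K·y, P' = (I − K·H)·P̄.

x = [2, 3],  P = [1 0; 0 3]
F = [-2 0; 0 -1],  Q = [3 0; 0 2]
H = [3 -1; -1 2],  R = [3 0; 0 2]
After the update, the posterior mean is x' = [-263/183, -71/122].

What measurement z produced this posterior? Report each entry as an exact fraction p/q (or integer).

z = [-3, 1]

x̄ = F·x = [-4, -3]
P̄ = F·P·Fᵀ + Q = [7 0; 0 5]
S = H·P̄·Hᵀ + R = [71 -31; -31 29]
K = P̄·Hᵀ·S⁻¹ = [196/549 77/549; 55/366 185/366]
x' − x̄ = [469/183, 295/122] = K·y
y = (KᵀK)⁻¹·Kᵀ·(x' − x̄) = [6, 3]
z = y + H·x̄ = [6, 3] + [-9, -2] = [-3, 1]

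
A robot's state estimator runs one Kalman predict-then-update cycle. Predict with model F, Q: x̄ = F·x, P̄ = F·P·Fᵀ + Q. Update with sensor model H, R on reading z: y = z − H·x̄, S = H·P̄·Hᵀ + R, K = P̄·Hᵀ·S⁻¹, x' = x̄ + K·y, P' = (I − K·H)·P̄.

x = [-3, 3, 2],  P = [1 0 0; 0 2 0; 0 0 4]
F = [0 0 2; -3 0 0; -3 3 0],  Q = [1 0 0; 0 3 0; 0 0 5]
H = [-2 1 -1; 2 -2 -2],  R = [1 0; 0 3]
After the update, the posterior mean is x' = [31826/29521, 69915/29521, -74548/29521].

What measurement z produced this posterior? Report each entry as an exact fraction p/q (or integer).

z = [3, 3]

x̄ = F·x = [4, 9, 18]
P̄ = F·P·Fᵀ + Q = [17 0 0; 0 12 9; 0 9 32]
S = H·P̄·Hᵀ + R = [95 -28; -28 319]
K = P̄·Hᵀ·S⁻¹ = [-9894/29521 2278/29521; -219/29521 -3906/29521; -9633/29521 -8434/29521]
x' − x̄ = [-86258/29521, -195774/29521, -605926/29521] = K·y
y = (KᵀK)⁻¹·Kᵀ·(x' − x̄) = [20, 49]
z = y + H·x̄ = [20, 49] + [-17, -46] = [3, 3]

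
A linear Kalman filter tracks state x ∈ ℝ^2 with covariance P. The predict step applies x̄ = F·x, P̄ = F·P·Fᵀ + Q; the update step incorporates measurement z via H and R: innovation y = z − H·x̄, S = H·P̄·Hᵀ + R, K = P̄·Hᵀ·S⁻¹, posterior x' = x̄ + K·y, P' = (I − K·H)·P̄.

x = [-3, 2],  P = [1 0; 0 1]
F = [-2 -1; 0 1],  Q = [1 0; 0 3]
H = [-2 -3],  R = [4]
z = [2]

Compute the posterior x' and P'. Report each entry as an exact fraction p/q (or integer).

x' = [16/13, -14/13]
P' = [231/52 -71/26; -71/26 27/13]

x̄ = F·x = [4, 2]
P̄ = F·P·Fᵀ + Q = [6 -1; -1 4]
y = z − H·x̄ = [16]
S = H·P̄·Hᵀ + R = [52]
K = P̄·Hᵀ·S⁻¹ = [-9/52; -5/26]
x' = x̄ + K·y = [16/13, -14/13]
P' = (I − K·H)·P̄ = [231/52 -71/26; -71/26 27/13]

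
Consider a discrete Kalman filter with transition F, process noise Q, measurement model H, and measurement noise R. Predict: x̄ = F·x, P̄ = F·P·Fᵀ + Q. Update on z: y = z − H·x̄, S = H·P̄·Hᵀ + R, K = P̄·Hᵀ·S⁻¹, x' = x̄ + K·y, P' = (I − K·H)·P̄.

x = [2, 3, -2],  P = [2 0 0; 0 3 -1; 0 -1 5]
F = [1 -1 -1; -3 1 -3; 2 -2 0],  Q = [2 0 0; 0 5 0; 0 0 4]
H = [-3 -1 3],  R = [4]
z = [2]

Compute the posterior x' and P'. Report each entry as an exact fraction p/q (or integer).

x̄ = F·x = [1, 3, -2]
P̄ = F·P·Fᵀ + Q = [10 4 8; 4 77 -24; 8 -24 24]
y = z − H·x̄ = [14]
S = H·P̄·Hᵀ + R = [411]
K = P̄·Hᵀ·S⁻¹ = [-10/411; -161/411; 24/137]
x' = x̄ + K·y = [271/411, -1021/411, 62/137]
P' = (I − K·H)·P̄ = [4010/411 34/411 1336/137; 34/411 5726/411 576/137; 1336/137 576/137 1560/137]

x' = [271/411, -1021/411, 62/137]
P' = [4010/411 34/411 1336/137; 34/411 5726/411 576/137; 1336/137 576/137 1560/137]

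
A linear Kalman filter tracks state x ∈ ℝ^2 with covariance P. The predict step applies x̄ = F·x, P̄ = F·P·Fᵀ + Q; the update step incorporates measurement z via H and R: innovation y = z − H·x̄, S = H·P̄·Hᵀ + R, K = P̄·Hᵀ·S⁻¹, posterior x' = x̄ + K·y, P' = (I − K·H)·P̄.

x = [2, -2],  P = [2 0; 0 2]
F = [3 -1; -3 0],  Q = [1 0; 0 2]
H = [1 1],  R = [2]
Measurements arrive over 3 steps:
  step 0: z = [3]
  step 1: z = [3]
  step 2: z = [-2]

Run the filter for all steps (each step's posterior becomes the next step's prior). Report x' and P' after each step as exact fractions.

step 0: x̄ = F·x = [8, -6]
step 0: P̄ = F·P·Fᵀ + Q = [21 -18; -18 20]
step 0: y = z − H·x̄ = [1]
step 0: S = H·P̄·Hᵀ + R = [7]
step 0: K = P̄·Hᵀ·S⁻¹ = [3/7; 2/7]
step 0: x' = x̄ + K·y = [59/7, -40/7]
step 0: P' = (I − K·H)·P̄ = [138/7 -132/7; -132/7 136/7]
step 1: x̄ = F·x = [31, -177/7]
step 1: P̄ = F·P·Fᵀ + Q = [311 -234; -234 1256/7]
step 1: y = z − H·x̄ = [-19/7]
step 1: S = H·P̄·Hᵀ + R = [171/7]
step 1: K = P̄·Hᵀ·S⁻¹ = [539/171; -382/171]
step 1: x' = x̄ + K·y = [202/9, -173/9]
step 1: P' = (I − K·H)·P̄ = [11678/171 -10600/171; -10600/171 9836/171]
step 2: x̄ = F·x = [779/9, -202/3]
step 2: P̄ = F·P·Fᵀ + Q = [178709/171 -45634/57; -45634/57 11716/19]
step 2: y = z − H·x̄ = [-191/9]
step 2: S = H·P̄·Hᵀ + R = [10691/171]
step 2: K = P̄·Hᵀ·S⁻¹ = [41807/10691; -31458/10691]
step 2: x' = x̄ + K·y = [38128/10691, -52252/10691]
step 2: P' = (I − K·H)·P̄ = [951770/10691 -868156/10691; -868156/10691 805240/10691]

step 0: x' = [59/7, -40/7], P' = [138/7 -132/7; -132/7 136/7]
step 1: x' = [202/9, -173/9], P' = [11678/171 -10600/171; -10600/171 9836/171]
step 2: x' = [38128/10691, -52252/10691], P' = [951770/10691 -868156/10691; -868156/10691 805240/10691]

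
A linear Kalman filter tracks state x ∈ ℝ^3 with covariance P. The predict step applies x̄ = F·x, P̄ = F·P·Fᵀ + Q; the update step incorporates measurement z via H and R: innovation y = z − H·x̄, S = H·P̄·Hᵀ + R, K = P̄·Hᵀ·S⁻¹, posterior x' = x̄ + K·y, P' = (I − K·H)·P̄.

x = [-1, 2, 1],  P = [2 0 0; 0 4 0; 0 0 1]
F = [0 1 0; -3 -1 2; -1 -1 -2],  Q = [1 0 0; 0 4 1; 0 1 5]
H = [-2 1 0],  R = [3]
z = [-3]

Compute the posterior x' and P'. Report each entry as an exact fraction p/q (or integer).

x' = [166/69, 131/69, -79/23]
P' = [149/69 256/69 -22/23; 256/69 626/69 -29/23; -22/23 -29/23 270/23]

x̄ = F·x = [2, 3, -3]
P̄ = F·P·Fᵀ + Q = [5 -4 -4; -4 30 7; -4 7 15]
y = z − H·x̄ = [-2]
S = H·P̄·Hᵀ + R = [69]
K = P̄·Hᵀ·S⁻¹ = [-14/69; 38/69; 5/23]
x' = x̄ + K·y = [166/69, 131/69, -79/23]
P' = (I − K·H)·P̄ = [149/69 256/69 -22/23; 256/69 626/69 -29/23; -22/23 -29/23 270/23]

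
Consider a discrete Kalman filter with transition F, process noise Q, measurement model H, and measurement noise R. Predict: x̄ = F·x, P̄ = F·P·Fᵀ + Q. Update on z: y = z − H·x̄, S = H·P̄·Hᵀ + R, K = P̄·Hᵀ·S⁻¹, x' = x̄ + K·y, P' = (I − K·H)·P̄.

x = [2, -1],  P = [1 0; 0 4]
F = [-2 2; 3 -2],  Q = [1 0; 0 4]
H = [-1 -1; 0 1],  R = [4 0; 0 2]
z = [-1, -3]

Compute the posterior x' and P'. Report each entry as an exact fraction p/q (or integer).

x' = [218/87, -577/261]
P' = [102/29 -142/87; -142/87 482/261]

x̄ = F·x = [-6, 8]
P̄ = F·P·Fᵀ + Q = [21 -22; -22 29]
y = z − H·x̄ = [1, -11]
S = H·P̄·Hᵀ + R = [10 -7; -7 31]
K = P̄·Hᵀ·S⁻¹ = [-41/87 -71/87; -14/261 241/261]
x' = x̄ + K·y = [218/87, -577/261]
P' = (I − K·H)·P̄ = [102/29 -142/87; -142/87 482/261]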